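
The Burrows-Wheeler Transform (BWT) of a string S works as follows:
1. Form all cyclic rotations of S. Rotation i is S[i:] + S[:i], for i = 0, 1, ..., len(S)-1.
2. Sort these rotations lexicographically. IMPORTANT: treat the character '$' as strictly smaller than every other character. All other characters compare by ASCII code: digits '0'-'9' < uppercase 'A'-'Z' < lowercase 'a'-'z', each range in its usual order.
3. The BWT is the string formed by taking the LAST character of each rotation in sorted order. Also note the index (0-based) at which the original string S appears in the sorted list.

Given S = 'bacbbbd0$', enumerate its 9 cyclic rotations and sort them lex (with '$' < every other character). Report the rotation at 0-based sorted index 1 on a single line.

All 9 rotations (rotation i = S[i:]+S[:i]):
  rot[0] = bacbbbd0$
  rot[1] = acbbbd0$b
  rot[2] = cbbbd0$ba
  rot[3] = bbbd0$bac
  rot[4] = bbd0$bacb
  rot[5] = bd0$bacbb
  rot[6] = d0$bacbbb
  rot[7] = 0$bacbbbd
  rot[8] = $bacbbbd0
Sorted (with $ < everything):
  sorted[0] = $bacbbbd0
  sorted[1] = 0$bacbbbd
  sorted[2] = acbbbd0$b
  sorted[3] = bacbbbd0$
  sorted[4] = bbbd0$bac
  sorted[5] = bbd0$bacb
  sorted[6] = bd0$bacbb
  sorted[7] = cbbbd0$ba
  sorted[8] = d0$bacbbb
sorted[1] = 0$bacbbbd

Answer: 0$bacbbbd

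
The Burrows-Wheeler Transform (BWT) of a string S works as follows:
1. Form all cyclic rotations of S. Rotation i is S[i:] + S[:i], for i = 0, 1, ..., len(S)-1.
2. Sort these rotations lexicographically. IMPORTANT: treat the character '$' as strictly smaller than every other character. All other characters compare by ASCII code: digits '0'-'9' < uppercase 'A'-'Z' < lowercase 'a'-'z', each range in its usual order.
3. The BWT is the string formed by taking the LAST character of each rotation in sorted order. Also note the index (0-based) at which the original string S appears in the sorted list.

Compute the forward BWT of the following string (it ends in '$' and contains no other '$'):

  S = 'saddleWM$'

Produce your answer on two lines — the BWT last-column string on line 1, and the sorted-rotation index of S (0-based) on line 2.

Answer: MWesadld$
8

Derivation:
All 9 rotations (rotation i = S[i:]+S[:i]):
  rot[0] = saddleWM$
  rot[1] = addleWM$s
  rot[2] = ddleWM$sa
  rot[3] = dleWM$sad
  rot[4] = leWM$sadd
  rot[5] = eWM$saddl
  rot[6] = WM$saddle
  rot[7] = M$saddleW
  rot[8] = $saddleWM
Sorted (with $ < everything):
  sorted[0] = $saddleWM  (last char: 'M')
  sorted[1] = M$saddleW  (last char: 'W')
  sorted[2] = WM$saddle  (last char: 'e')
  sorted[3] = addleWM$s  (last char: 's')
  sorted[4] = ddleWM$sa  (last char: 'a')
  sorted[5] = dleWM$sad  (last char: 'd')
  sorted[6] = eWM$saddl  (last char: 'l')
  sorted[7] = leWM$sadd  (last char: 'd')
  sorted[8] = saddleWM$  (last char: '$')
Last column: MWesadld$
Original string S is at sorted index 8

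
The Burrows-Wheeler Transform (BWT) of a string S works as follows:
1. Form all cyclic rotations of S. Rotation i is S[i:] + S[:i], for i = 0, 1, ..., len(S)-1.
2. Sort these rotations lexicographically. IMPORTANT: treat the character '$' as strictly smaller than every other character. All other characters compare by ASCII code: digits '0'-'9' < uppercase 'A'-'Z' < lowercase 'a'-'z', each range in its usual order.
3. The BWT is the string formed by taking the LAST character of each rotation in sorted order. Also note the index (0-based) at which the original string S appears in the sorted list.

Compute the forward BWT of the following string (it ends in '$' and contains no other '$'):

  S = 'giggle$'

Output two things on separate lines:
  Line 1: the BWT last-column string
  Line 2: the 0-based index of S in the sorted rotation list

All 7 rotations (rotation i = S[i:]+S[:i]):
  rot[0] = giggle$
  rot[1] = iggle$g
  rot[2] = ggle$gi
  rot[3] = gle$gig
  rot[4] = le$gigg
  rot[5] = e$giggl
  rot[6] = $giggle
Sorted (with $ < everything):
  sorted[0] = $giggle  (last char: 'e')
  sorted[1] = e$giggl  (last char: 'l')
  sorted[2] = ggle$gi  (last char: 'i')
  sorted[3] = giggle$  (last char: '$')
  sorted[4] = gle$gig  (last char: 'g')
  sorted[5] = iggle$g  (last char: 'g')
  sorted[6] = le$gigg  (last char: 'g')
Last column: eli$ggg
Original string S is at sorted index 3

Answer: eli$ggg
3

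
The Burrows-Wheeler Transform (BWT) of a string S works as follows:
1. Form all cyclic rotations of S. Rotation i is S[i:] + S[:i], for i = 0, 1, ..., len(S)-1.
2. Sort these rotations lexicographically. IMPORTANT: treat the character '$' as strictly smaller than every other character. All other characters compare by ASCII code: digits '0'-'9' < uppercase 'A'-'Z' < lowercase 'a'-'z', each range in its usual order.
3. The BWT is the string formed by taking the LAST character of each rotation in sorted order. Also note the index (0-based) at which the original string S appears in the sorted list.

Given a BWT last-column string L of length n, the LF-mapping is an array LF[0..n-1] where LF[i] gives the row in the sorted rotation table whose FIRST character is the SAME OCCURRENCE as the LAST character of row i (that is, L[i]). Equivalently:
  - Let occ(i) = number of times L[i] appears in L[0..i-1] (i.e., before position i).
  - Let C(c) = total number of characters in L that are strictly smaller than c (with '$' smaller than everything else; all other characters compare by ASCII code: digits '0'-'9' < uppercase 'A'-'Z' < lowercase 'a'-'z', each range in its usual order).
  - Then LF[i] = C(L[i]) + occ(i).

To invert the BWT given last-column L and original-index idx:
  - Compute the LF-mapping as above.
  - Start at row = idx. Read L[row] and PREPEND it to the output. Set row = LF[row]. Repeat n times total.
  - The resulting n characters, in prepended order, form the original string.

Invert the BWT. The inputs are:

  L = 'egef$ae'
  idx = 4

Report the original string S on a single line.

LF mapping: 2 6 3 5 0 1 4
Walk LF starting at row 4, prepending L[row]:
  step 1: row=4, L[4]='$', prepend. Next row=LF[4]=0
  step 2: row=0, L[0]='e', prepend. Next row=LF[0]=2
  step 3: row=2, L[2]='e', prepend. Next row=LF[2]=3
  step 4: row=3, L[3]='f', prepend. Next row=LF[3]=5
  step 5: row=5, L[5]='a', prepend. Next row=LF[5]=1
  step 6: row=1, L[1]='g', prepend. Next row=LF[1]=6
  step 7: row=6, L[6]='e', prepend. Next row=LF[6]=4
Reversed output: egafee$

Answer: egafee$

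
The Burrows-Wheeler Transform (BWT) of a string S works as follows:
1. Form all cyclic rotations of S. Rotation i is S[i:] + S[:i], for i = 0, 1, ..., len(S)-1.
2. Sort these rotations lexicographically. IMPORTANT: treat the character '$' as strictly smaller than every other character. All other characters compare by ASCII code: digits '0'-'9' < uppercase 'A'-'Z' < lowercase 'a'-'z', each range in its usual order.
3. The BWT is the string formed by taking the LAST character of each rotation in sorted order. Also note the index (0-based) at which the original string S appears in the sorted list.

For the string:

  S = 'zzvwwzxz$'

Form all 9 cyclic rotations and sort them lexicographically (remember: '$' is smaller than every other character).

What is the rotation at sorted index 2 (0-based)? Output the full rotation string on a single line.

Answer: wwzxz$zzv

Derivation:
All 9 rotations (rotation i = S[i:]+S[:i]):
  rot[0] = zzvwwzxz$
  rot[1] = zvwwzxz$z
  rot[2] = vwwzxz$zz
  rot[3] = wwzxz$zzv
  rot[4] = wzxz$zzvw
  rot[5] = zxz$zzvww
  rot[6] = xz$zzvwwz
  rot[7] = z$zzvwwzx
  rot[8] = $zzvwwzxz
Sorted (with $ < everything):
  sorted[0] = $zzvwwzxz
  sorted[1] = vwwzxz$zz
  sorted[2] = wwzxz$zzv
  sorted[3] = wzxz$zzvw
  sorted[4] = xz$zzvwwz
  sorted[5] = z$zzvwwzx
  sorted[6] = zvwwzxz$z
  sorted[7] = zxz$zzvww
  sorted[8] = zzvwwzxz$
sorted[2] = wwzxz$zzv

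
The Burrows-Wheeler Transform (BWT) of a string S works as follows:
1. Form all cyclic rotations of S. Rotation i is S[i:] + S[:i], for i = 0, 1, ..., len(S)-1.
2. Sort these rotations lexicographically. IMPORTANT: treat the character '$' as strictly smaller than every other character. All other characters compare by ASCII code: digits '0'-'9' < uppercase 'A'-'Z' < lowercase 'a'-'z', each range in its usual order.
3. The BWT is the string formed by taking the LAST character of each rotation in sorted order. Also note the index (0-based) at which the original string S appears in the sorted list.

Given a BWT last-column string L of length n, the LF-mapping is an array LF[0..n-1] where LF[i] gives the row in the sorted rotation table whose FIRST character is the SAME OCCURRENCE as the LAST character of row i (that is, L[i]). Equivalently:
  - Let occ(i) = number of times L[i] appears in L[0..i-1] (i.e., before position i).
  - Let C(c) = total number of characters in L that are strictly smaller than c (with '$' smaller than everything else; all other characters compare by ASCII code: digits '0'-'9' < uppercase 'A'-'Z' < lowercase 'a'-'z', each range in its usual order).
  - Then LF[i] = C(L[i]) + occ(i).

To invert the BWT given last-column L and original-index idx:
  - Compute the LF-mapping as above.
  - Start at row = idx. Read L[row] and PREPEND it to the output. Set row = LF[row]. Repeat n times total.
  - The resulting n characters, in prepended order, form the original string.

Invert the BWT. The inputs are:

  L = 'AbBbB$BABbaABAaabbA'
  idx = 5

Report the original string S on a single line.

Answer: AbbbBBBABAabAaBabA$

Derivation:
LF mapping: 1 14 6 15 7 0 8 2 9 16 11 3 10 4 12 13 17 18 5
Walk LF starting at row 5, prepending L[row]:
  step 1: row=5, L[5]='$', prepend. Next row=LF[5]=0
  step 2: row=0, L[0]='A', prepend. Next row=LF[0]=1
  step 3: row=1, L[1]='b', prepend. Next row=LF[1]=14
  step 4: row=14, L[14]='a', prepend. Next row=LF[14]=12
  step 5: row=12, L[12]='B', prepend. Next row=LF[12]=10
  step 6: row=10, L[10]='a', prepend. Next row=LF[10]=11
  step 7: row=11, L[11]='A', prepend. Next row=LF[11]=3
  step 8: row=3, L[3]='b', prepend. Next row=LF[3]=15
  step 9: row=15, L[15]='a', prepend. Next row=LF[15]=13
  step 10: row=13, L[13]='A', prepend. Next row=LF[13]=4
  step 11: row=4, L[4]='B', prepend. Next row=LF[4]=7
  step 12: row=7, L[7]='A', prepend. Next row=LF[7]=2
  step 13: row=2, L[2]='B', prepend. Next row=LF[2]=6
  step 14: row=6, L[6]='B', prepend. Next row=LF[6]=8
  step 15: row=8, L[8]='B', prepend. Next row=LF[8]=9
  step 16: row=9, L[9]='b', prepend. Next row=LF[9]=16
  step 17: row=16, L[16]='b', prepend. Next row=LF[16]=17
  step 18: row=17, L[17]='b', prepend. Next row=LF[17]=18
  step 19: row=18, L[18]='A', prepend. Next row=LF[18]=5
Reversed output: AbbbBBBABAabAaBabA$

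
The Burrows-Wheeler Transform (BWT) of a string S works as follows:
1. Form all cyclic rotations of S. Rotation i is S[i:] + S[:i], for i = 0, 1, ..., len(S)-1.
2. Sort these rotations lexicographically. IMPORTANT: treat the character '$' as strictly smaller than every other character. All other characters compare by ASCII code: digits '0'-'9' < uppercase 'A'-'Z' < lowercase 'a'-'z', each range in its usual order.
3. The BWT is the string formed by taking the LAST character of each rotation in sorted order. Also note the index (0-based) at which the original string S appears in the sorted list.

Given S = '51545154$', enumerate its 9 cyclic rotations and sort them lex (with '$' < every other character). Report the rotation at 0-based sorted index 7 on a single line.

All 9 rotations (rotation i = S[i:]+S[:i]):
  rot[0] = 51545154$
  rot[1] = 1545154$5
  rot[2] = 545154$51
  rot[3] = 45154$515
  rot[4] = 5154$5154
  rot[5] = 154$51545
  rot[6] = 54$515451
  rot[7] = 4$5154515
  rot[8] = $51545154
Sorted (with $ < everything):
  sorted[0] = $51545154
  sorted[1] = 154$51545
  sorted[2] = 1545154$5
  sorted[3] = 4$5154515
  sorted[4] = 45154$515
  sorted[5] = 5154$5154
  sorted[6] = 51545154$
  sorted[7] = 54$515451
  sorted[8] = 545154$51
sorted[7] = 54$515451

Answer: 54$515451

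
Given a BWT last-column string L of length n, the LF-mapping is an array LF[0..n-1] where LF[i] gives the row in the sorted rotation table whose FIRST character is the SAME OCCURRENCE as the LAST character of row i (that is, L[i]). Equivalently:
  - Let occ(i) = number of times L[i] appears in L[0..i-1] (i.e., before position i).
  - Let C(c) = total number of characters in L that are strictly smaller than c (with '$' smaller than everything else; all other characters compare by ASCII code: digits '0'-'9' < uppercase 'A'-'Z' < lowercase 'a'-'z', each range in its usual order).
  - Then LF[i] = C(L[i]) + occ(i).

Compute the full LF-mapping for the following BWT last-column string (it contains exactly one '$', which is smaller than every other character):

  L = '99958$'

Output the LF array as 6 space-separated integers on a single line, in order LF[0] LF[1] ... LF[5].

Char counts: '$':1, '5':1, '8':1, '9':3
C (first-col start): C('$')=0, C('5')=1, C('8')=2, C('9')=3
L[0]='9': occ=0, LF[0]=C('9')+0=3+0=3
L[1]='9': occ=1, LF[1]=C('9')+1=3+1=4
L[2]='9': occ=2, LF[2]=C('9')+2=3+2=5
L[3]='5': occ=0, LF[3]=C('5')+0=1+0=1
L[4]='8': occ=0, LF[4]=C('8')+0=2+0=2
L[5]='$': occ=0, LF[5]=C('$')+0=0+0=0

Answer: 3 4 5 1 2 0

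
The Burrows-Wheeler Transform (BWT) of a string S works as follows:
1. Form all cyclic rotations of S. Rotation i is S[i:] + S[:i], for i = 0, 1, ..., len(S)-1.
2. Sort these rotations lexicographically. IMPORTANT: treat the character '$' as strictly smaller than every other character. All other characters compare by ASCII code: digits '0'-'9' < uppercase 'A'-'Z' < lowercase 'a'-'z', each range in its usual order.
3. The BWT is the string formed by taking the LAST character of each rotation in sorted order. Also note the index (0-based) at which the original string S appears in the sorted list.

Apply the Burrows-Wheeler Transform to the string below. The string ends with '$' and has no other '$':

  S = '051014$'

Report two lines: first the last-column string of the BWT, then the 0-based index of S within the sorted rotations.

Answer: 41$5010
2

Derivation:
All 7 rotations (rotation i = S[i:]+S[:i]):
  rot[0] = 051014$
  rot[1] = 51014$0
  rot[2] = 1014$05
  rot[3] = 014$051
  rot[4] = 14$0510
  rot[5] = 4$05101
  rot[6] = $051014
Sorted (with $ < everything):
  sorted[0] = $051014  (last char: '4')
  sorted[1] = 014$051  (last char: '1')
  sorted[2] = 051014$  (last char: '$')
  sorted[3] = 1014$05  (last char: '5')
  sorted[4] = 14$0510  (last char: '0')
  sorted[5] = 4$05101  (last char: '1')
  sorted[6] = 51014$0  (last char: '0')
Last column: 41$5010
Original string S is at sorted index 2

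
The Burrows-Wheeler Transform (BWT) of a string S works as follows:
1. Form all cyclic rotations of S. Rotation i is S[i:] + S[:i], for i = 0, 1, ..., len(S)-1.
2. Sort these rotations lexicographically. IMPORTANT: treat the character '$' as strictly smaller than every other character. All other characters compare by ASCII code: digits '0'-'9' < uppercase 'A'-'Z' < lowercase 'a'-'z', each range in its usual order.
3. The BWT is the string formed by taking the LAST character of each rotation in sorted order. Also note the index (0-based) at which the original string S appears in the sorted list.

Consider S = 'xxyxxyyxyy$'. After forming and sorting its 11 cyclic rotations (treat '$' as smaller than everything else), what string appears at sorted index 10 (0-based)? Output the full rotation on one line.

Answer: yyxyy$xxyxx

Derivation:
All 11 rotations (rotation i = S[i:]+S[:i]):
  rot[0] = xxyxxyyxyy$
  rot[1] = xyxxyyxyy$x
  rot[2] = yxxyyxyy$xx
  rot[3] = xxyyxyy$xxy
  rot[4] = xyyxyy$xxyx
  rot[5] = yyxyy$xxyxx
  rot[6] = yxyy$xxyxxy
  rot[7] = xyy$xxyxxyy
  rot[8] = yy$xxyxxyyx
  rot[9] = y$xxyxxyyxy
  rot[10] = $xxyxxyyxyy
Sorted (with $ < everything):
  sorted[0] = $xxyxxyyxyy
  sorted[1] = xxyxxyyxyy$
  sorted[2] = xxyyxyy$xxy
  sorted[3] = xyxxyyxyy$x
  sorted[4] = xyy$xxyxxyy
  sorted[5] = xyyxyy$xxyx
  sorted[6] = y$xxyxxyyxy
  sorted[7] = yxxyyxyy$xx
  sorted[8] = yxyy$xxyxxy
  sorted[9] = yy$xxyxxyyx
  sorted[10] = yyxyy$xxyxx
sorted[10] = yyxyy$xxyxx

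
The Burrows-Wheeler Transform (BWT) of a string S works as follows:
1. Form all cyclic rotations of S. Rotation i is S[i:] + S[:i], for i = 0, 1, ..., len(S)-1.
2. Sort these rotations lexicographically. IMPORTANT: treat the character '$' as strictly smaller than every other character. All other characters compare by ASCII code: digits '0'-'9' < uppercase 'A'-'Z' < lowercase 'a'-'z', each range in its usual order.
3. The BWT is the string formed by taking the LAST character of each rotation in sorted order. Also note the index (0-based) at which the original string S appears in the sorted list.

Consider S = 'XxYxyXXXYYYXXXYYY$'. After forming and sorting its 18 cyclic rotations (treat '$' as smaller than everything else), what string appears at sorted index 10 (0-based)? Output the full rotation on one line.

Answer: YY$XxYxyXXXYYYXXXY

Derivation:
All 18 rotations (rotation i = S[i:]+S[:i]):
  rot[0] = XxYxyXXXYYYXXXYYY$
  rot[1] = xYxyXXXYYYXXXYYY$X
  rot[2] = YxyXXXYYYXXXYYY$Xx
  rot[3] = xyXXXYYYXXXYYY$XxY
  rot[4] = yXXXYYYXXXYYY$XxYx
  rot[5] = XXXYYYXXXYYY$XxYxy
  rot[6] = XXYYYXXXYYY$XxYxyX
  rot[7] = XYYYXXXYYY$XxYxyXX
  rot[8] = YYYXXXYYY$XxYxyXXX
  rot[9] = YYXXXYYY$XxYxyXXXY
  rot[10] = YXXXYYY$XxYxyXXXYY
  rot[11] = XXXYYY$XxYxyXXXYYY
  rot[12] = XXYYY$XxYxyXXXYYYX
  rot[13] = XYYY$XxYxyXXXYYYXX
  rot[14] = YYY$XxYxyXXXYYYXXX
  rot[15] = YY$XxYxyXXXYYYXXXY
  rot[16] = Y$XxYxyXXXYYYXXXYY
  rot[17] = $XxYxyXXXYYYXXXYYY
Sorted (with $ < everything):
  sorted[0] = $XxYxyXXXYYYXXXYYY
  sorted[1] = XXXYYY$XxYxyXXXYYY
  sorted[2] = XXXYYYXXXYYY$XxYxy
  sorted[3] = XXYYY$XxYxyXXXYYYX
  sorted[4] = XXYYYXXXYYY$XxYxyX
  sorted[5] = XYYY$XxYxyXXXYYYXX
  sorted[6] = XYYYXXXYYY$XxYxyXX
  sorted[7] = XxYxyXXXYYYXXXYYY$
  sorted[8] = Y$XxYxyXXXYYYXXXYY
  sorted[9] = YXXXYYY$XxYxyXXXYY
  sorted[10] = YY$XxYxyXXXYYYXXXY
  sorted[11] = YYXXXYYY$XxYxyXXXY
  sorted[12] = YYY$XxYxyXXXYYYXXX
  sorted[13] = YYYXXXYYY$XxYxyXXX
  sorted[14] = YxyXXXYYYXXXYYY$Xx
  sorted[15] = xYxyXXXYYYXXXYYY$X
  sorted[16] = xyXXXYYYXXXYYY$XxY
  sorted[17] = yXXXYYYXXXYYY$XxYx
sorted[10] = YY$XxYxyXXXYYYXXXY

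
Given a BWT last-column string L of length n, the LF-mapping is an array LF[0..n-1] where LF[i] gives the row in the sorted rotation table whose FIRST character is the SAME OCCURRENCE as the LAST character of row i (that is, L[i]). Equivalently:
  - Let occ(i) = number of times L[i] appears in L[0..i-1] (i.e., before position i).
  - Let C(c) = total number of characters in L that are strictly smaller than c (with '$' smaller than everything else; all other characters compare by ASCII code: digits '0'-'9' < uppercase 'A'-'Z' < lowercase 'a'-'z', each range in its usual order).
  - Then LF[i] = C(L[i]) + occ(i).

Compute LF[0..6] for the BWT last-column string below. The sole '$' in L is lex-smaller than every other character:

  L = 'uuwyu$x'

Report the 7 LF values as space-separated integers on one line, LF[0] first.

Answer: 1 2 4 6 3 0 5

Derivation:
Char counts: '$':1, 'u':3, 'w':1, 'x':1, 'y':1
C (first-col start): C('$')=0, C('u')=1, C('w')=4, C('x')=5, C('y')=6
L[0]='u': occ=0, LF[0]=C('u')+0=1+0=1
L[1]='u': occ=1, LF[1]=C('u')+1=1+1=2
L[2]='w': occ=0, LF[2]=C('w')+0=4+0=4
L[3]='y': occ=0, LF[3]=C('y')+0=6+0=6
L[4]='u': occ=2, LF[4]=C('u')+2=1+2=3
L[5]='$': occ=0, LF[5]=C('$')+0=0+0=0
L[6]='x': occ=0, LF[6]=C('x')+0=5+0=5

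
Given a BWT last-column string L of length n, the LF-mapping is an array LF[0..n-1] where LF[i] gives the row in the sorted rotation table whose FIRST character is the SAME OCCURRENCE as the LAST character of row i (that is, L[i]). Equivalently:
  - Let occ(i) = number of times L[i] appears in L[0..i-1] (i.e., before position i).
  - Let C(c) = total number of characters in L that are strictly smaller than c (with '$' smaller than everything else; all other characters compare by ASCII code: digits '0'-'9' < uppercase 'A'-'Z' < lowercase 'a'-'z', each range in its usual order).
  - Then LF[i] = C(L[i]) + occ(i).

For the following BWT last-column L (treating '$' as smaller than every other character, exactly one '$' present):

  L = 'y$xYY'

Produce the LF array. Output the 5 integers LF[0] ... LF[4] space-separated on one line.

Char counts: '$':1, 'Y':2, 'x':1, 'y':1
C (first-col start): C('$')=0, C('Y')=1, C('x')=3, C('y')=4
L[0]='y': occ=0, LF[0]=C('y')+0=4+0=4
L[1]='$': occ=0, LF[1]=C('$')+0=0+0=0
L[2]='x': occ=0, LF[2]=C('x')+0=3+0=3
L[3]='Y': occ=0, LF[3]=C('Y')+0=1+0=1
L[4]='Y': occ=1, LF[4]=C('Y')+1=1+1=2

Answer: 4 0 3 1 2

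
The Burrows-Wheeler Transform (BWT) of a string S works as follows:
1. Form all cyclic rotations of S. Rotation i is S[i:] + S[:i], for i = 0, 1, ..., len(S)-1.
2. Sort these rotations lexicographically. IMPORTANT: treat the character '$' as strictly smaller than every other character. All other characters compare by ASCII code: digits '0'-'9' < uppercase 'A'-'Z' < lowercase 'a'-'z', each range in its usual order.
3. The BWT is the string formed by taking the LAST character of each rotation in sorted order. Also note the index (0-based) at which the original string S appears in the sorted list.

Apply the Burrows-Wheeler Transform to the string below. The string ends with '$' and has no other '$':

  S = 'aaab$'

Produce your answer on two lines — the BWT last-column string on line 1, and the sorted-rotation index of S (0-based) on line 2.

Answer: b$aaa
1

Derivation:
All 5 rotations (rotation i = S[i:]+S[:i]):
  rot[0] = aaab$
  rot[1] = aab$a
  rot[2] = ab$aa
  rot[3] = b$aaa
  rot[4] = $aaab
Sorted (with $ < everything):
  sorted[0] = $aaab  (last char: 'b')
  sorted[1] = aaab$  (last char: '$')
  sorted[2] = aab$a  (last char: 'a')
  sorted[3] = ab$aa  (last char: 'a')
  sorted[4] = b$aaa  (last char: 'a')
Last column: b$aaa
Original string S is at sorted index 1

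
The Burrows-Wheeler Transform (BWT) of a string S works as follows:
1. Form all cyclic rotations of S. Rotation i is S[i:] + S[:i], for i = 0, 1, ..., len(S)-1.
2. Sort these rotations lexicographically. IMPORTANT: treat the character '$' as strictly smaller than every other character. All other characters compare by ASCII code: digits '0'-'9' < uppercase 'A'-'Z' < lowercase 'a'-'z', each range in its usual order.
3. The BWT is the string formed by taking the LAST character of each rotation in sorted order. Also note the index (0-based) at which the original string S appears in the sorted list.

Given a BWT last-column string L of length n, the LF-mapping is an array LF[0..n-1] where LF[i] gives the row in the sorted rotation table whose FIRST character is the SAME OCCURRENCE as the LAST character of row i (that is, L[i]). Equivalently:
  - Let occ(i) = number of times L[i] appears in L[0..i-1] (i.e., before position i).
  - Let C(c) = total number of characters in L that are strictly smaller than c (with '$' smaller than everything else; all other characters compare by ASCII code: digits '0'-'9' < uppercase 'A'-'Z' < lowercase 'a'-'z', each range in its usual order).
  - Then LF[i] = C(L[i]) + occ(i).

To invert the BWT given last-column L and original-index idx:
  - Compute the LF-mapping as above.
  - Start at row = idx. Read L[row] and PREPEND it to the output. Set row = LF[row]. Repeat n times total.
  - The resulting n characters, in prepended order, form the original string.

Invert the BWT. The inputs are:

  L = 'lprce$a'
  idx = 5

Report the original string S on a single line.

LF mapping: 4 5 6 2 3 0 1
Walk LF starting at row 5, prepending L[row]:
  step 1: row=5, L[5]='$', prepend. Next row=LF[5]=0
  step 2: row=0, L[0]='l', prepend. Next row=LF[0]=4
  step 3: row=4, L[4]='e', prepend. Next row=LF[4]=3
  step 4: row=3, L[3]='c', prepend. Next row=LF[3]=2
  step 5: row=2, L[2]='r', prepend. Next row=LF[2]=6
  step 6: row=6, L[6]='a', prepend. Next row=LF[6]=1
  step 7: row=1, L[1]='p', prepend. Next row=LF[1]=5
Reversed output: parcel$

Answer: parcel$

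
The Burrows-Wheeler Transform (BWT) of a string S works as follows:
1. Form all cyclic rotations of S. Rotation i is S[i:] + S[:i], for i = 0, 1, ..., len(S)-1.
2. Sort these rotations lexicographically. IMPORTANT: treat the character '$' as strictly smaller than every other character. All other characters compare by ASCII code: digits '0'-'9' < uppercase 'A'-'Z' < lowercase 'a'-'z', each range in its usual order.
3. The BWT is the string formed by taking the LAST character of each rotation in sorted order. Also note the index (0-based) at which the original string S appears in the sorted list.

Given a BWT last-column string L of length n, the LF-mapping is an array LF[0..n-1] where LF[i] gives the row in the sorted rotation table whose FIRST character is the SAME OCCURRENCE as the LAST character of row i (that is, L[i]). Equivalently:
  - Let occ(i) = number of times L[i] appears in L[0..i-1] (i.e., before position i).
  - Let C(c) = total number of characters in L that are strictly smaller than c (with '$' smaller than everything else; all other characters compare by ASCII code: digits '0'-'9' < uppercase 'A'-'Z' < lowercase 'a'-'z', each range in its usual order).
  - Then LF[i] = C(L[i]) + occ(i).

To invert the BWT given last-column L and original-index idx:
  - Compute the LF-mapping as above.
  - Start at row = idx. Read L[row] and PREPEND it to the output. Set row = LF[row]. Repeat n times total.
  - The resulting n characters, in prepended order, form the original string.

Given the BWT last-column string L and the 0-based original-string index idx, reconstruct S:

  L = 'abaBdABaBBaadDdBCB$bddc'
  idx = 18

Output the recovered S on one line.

LF mapping: 10 15 11 2 18 1 3 12 4 5 13 14 19 9 20 6 8 7 0 16 21 22 17
Walk LF starting at row 18, prepending L[row]:
  step 1: row=18, L[18]='$', prepend. Next row=LF[18]=0
  step 2: row=0, L[0]='a', prepend. Next row=LF[0]=10
  step 3: row=10, L[10]='a', prepend. Next row=LF[10]=13
  step 4: row=13, L[13]='D', prepend. Next row=LF[13]=9
  step 5: row=9, L[9]='B', prepend. Next row=LF[9]=5
  step 6: row=5, L[5]='A', prepend. Next row=LF[5]=1
  step 7: row=1, L[1]='b', prepend. Next row=LF[1]=15
  step 8: row=15, L[15]='B', prepend. Next row=LF[15]=6
  step 9: row=6, L[6]='B', prepend. Next row=LF[6]=3
  step 10: row=3, L[3]='B', prepend. Next row=LF[3]=2
  step 11: row=2, L[2]='a', prepend. Next row=LF[2]=11
  step 12: row=11, L[11]='a', prepend. Next row=LF[11]=14
  step 13: row=14, L[14]='d', prepend. Next row=LF[14]=20
  step 14: row=20, L[20]='d', prepend. Next row=LF[20]=21
  step 15: row=21, L[21]='d', prepend. Next row=LF[21]=22
  step 16: row=22, L[22]='c', prepend. Next row=LF[22]=17
  step 17: row=17, L[17]='B', prepend. Next row=LF[17]=7
  step 18: row=7, L[7]='a', prepend. Next row=LF[7]=12
  step 19: row=12, L[12]='d', prepend. Next row=LF[12]=19
  step 20: row=19, L[19]='b', prepend. Next row=LF[19]=16
  step 21: row=16, L[16]='C', prepend. Next row=LF[16]=8
  step 22: row=8, L[8]='B', prepend. Next row=LF[8]=4
  step 23: row=4, L[4]='d', prepend. Next row=LF[4]=18
Reversed output: dBCbdaBcdddaaBBBbABDaa$

Answer: dBCbdaBcdddaaBBBbABDaa$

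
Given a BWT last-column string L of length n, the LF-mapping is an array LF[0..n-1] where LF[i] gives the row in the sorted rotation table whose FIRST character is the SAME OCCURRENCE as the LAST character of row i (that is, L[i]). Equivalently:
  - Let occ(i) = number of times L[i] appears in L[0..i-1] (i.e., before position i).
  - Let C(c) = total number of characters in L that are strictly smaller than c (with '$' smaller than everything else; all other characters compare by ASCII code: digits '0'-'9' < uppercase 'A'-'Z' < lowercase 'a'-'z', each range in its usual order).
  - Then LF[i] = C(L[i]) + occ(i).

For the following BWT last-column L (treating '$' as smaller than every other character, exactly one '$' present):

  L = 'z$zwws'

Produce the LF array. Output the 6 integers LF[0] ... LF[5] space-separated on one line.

Answer: 4 0 5 2 3 1

Derivation:
Char counts: '$':1, 's':1, 'w':2, 'z':2
C (first-col start): C('$')=0, C('s')=1, C('w')=2, C('z')=4
L[0]='z': occ=0, LF[0]=C('z')+0=4+0=4
L[1]='$': occ=0, LF[1]=C('$')+0=0+0=0
L[2]='z': occ=1, LF[2]=C('z')+1=4+1=5
L[3]='w': occ=0, LF[3]=C('w')+0=2+0=2
L[4]='w': occ=1, LF[4]=C('w')+1=2+1=3
L[5]='s': occ=0, LF[5]=C('s')+0=1+0=1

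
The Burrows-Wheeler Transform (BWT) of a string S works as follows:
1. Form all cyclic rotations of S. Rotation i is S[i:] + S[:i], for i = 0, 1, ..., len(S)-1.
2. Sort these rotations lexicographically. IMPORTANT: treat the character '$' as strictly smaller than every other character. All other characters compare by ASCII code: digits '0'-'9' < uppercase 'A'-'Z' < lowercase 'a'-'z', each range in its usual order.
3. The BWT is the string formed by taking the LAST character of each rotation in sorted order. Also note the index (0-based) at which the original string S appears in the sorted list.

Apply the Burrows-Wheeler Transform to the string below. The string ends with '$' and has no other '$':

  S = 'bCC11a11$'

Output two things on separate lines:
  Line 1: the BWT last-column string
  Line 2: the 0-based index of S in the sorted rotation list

All 9 rotations (rotation i = S[i:]+S[:i]):
  rot[0] = bCC11a11$
  rot[1] = CC11a11$b
  rot[2] = C11a11$bC
  rot[3] = 11a11$bCC
  rot[4] = 1a11$bCC1
  rot[5] = a11$bCC11
  rot[6] = 11$bCC11a
  rot[7] = 1$bCC11a1
  rot[8] = $bCC11a11
Sorted (with $ < everything):
  sorted[0] = $bCC11a11  (last char: '1')
  sorted[1] = 1$bCC11a1  (last char: '1')
  sorted[2] = 11$bCC11a  (last char: 'a')
  sorted[3] = 11a11$bCC  (last char: 'C')
  sorted[4] = 1a11$bCC1  (last char: '1')
  sorted[5] = C11a11$bC  (last char: 'C')
  sorted[6] = CC11a11$b  (last char: 'b')
  sorted[7] = a11$bCC11  (last char: '1')
  sorted[8] = bCC11a11$  (last char: '$')
Last column: 11aC1Cb1$
Original string S is at sorted index 8

Answer: 11aC1Cb1$
8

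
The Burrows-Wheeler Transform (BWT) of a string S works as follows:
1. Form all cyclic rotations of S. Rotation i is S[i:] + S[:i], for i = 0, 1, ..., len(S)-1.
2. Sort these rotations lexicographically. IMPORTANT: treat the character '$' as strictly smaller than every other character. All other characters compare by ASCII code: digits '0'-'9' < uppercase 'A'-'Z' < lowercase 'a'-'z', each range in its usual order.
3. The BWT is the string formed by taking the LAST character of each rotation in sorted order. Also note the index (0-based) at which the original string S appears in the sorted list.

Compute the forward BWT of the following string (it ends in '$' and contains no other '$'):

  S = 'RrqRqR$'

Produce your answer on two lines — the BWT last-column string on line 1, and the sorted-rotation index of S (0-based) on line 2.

Answer: Rqq$RrR
3

Derivation:
All 7 rotations (rotation i = S[i:]+S[:i]):
  rot[0] = RrqRqR$
  rot[1] = rqRqR$R
  rot[2] = qRqR$Rr
  rot[3] = RqR$Rrq
  rot[4] = qR$RrqR
  rot[5] = R$RrqRq
  rot[6] = $RrqRqR
Sorted (with $ < everything):
  sorted[0] = $RrqRqR  (last char: 'R')
  sorted[1] = R$RrqRq  (last char: 'q')
  sorted[2] = RqR$Rrq  (last char: 'q')
  sorted[3] = RrqRqR$  (last char: '$')
  sorted[4] = qR$RrqR  (last char: 'R')
  sorted[5] = qRqR$Rr  (last char: 'r')
  sorted[6] = rqRqR$R  (last char: 'R')
Last column: Rqq$RrR
Original string S is at sorted index 3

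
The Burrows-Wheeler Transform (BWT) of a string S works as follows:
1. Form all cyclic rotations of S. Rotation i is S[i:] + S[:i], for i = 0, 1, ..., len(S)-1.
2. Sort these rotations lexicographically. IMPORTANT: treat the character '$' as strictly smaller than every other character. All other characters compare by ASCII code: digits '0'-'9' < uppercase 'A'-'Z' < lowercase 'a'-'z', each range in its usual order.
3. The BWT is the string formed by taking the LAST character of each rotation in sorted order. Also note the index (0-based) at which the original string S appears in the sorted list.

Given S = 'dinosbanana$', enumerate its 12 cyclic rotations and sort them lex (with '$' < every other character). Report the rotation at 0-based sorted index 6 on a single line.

Answer: inosbanana$d

Derivation:
All 12 rotations (rotation i = S[i:]+S[:i]):
  rot[0] = dinosbanana$
  rot[1] = inosbanana$d
  rot[2] = nosbanana$di
  rot[3] = osbanana$din
  rot[4] = sbanana$dino
  rot[5] = banana$dinos
  rot[6] = anana$dinosb
  rot[7] = nana$dinosba
  rot[8] = ana$dinosban
  rot[9] = na$dinosbana
  rot[10] = a$dinosbanan
  rot[11] = $dinosbanana
Sorted (with $ < everything):
  sorted[0] = $dinosbanana
  sorted[1] = a$dinosbanan
  sorted[2] = ana$dinosban
  sorted[3] = anana$dinosb
  sorted[4] = banana$dinos
  sorted[5] = dinosbanana$
  sorted[6] = inosbanana$d
  sorted[7] = na$dinosbana
  sorted[8] = nana$dinosba
  sorted[9] = nosbanana$di
  sorted[10] = osbanana$din
  sorted[11] = sbanana$dino
sorted[6] = inosbanana$d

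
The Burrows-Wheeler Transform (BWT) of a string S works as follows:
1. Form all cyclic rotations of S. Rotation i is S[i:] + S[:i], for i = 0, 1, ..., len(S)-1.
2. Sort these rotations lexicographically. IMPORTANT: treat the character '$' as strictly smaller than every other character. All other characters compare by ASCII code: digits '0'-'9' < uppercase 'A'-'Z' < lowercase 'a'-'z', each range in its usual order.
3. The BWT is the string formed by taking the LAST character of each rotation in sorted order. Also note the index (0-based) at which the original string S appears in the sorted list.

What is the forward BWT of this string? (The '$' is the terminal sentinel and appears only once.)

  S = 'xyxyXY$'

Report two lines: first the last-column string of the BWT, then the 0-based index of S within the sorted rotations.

Answer: YyXy$xx
4

Derivation:
All 7 rotations (rotation i = S[i:]+S[:i]):
  rot[0] = xyxyXY$
  rot[1] = yxyXY$x
  rot[2] = xyXY$xy
  rot[3] = yXY$xyx
  rot[4] = XY$xyxy
  rot[5] = Y$xyxyX
  rot[6] = $xyxyXY
Sorted (with $ < everything):
  sorted[0] = $xyxyXY  (last char: 'Y')
  sorted[1] = XY$xyxy  (last char: 'y')
  sorted[2] = Y$xyxyX  (last char: 'X')
  sorted[3] = xyXY$xy  (last char: 'y')
  sorted[4] = xyxyXY$  (last char: '$')
  sorted[5] = yXY$xyx  (last char: 'x')
  sorted[6] = yxyXY$x  (last char: 'x')
Last column: YyXy$xx
Original string S is at sorted index 4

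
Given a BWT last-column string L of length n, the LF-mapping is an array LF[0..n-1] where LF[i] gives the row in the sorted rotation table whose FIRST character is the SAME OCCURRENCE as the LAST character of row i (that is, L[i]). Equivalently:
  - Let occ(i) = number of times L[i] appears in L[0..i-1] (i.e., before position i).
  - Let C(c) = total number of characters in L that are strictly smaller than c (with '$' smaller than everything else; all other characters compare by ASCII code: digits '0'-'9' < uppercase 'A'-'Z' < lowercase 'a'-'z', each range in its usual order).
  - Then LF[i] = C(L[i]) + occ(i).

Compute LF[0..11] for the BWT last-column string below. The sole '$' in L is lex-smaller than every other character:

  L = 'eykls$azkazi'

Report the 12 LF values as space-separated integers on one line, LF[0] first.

Char counts: '$':1, 'a':2, 'e':1, 'i':1, 'k':2, 'l':1, 's':1, 'y':1, 'z':2
C (first-col start): C('$')=0, C('a')=1, C('e')=3, C('i')=4, C('k')=5, C('l')=7, C('s')=8, C('y')=9, C('z')=10
L[0]='e': occ=0, LF[0]=C('e')+0=3+0=3
L[1]='y': occ=0, LF[1]=C('y')+0=9+0=9
L[2]='k': occ=0, LF[2]=C('k')+0=5+0=5
L[3]='l': occ=0, LF[3]=C('l')+0=7+0=7
L[4]='s': occ=0, LF[4]=C('s')+0=8+0=8
L[5]='$': occ=0, LF[5]=C('$')+0=0+0=0
L[6]='a': occ=0, LF[6]=C('a')+0=1+0=1
L[7]='z': occ=0, LF[7]=C('z')+0=10+0=10
L[8]='k': occ=1, LF[8]=C('k')+1=5+1=6
L[9]='a': occ=1, LF[9]=C('a')+1=1+1=2
L[10]='z': occ=1, LF[10]=C('z')+1=10+1=11
L[11]='i': occ=0, LF[11]=C('i')+0=4+0=4

Answer: 3 9 5 7 8 0 1 10 6 2 11 4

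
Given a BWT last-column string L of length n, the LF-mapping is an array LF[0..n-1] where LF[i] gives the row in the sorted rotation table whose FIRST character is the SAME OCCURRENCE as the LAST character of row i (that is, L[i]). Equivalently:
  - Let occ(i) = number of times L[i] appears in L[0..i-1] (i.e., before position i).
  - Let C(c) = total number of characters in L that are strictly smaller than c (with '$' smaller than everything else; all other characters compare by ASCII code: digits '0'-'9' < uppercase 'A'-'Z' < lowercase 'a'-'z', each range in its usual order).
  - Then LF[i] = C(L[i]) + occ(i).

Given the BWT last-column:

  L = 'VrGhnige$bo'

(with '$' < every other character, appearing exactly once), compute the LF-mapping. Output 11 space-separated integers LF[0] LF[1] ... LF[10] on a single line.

Char counts: '$':1, 'G':1, 'V':1, 'b':1, 'e':1, 'g':1, 'h':1, 'i':1, 'n':1, 'o':1, 'r':1
C (first-col start): C('$')=0, C('G')=1, C('V')=2, C('b')=3, C('e')=4, C('g')=5, C('h')=6, C('i')=7, C('n')=8, C('o')=9, C('r')=10
L[0]='V': occ=0, LF[0]=C('V')+0=2+0=2
L[1]='r': occ=0, LF[1]=C('r')+0=10+0=10
L[2]='G': occ=0, LF[2]=C('G')+0=1+0=1
L[3]='h': occ=0, LF[3]=C('h')+0=6+0=6
L[4]='n': occ=0, LF[4]=C('n')+0=8+0=8
L[5]='i': occ=0, LF[5]=C('i')+0=7+0=7
L[6]='g': occ=0, LF[6]=C('g')+0=5+0=5
L[7]='e': occ=0, LF[7]=C('e')+0=4+0=4
L[8]='$': occ=0, LF[8]=C('$')+0=0+0=0
L[9]='b': occ=0, LF[9]=C('b')+0=3+0=3
L[10]='o': occ=0, LF[10]=C('o')+0=9+0=9

Answer: 2 10 1 6 8 7 5 4 0 3 9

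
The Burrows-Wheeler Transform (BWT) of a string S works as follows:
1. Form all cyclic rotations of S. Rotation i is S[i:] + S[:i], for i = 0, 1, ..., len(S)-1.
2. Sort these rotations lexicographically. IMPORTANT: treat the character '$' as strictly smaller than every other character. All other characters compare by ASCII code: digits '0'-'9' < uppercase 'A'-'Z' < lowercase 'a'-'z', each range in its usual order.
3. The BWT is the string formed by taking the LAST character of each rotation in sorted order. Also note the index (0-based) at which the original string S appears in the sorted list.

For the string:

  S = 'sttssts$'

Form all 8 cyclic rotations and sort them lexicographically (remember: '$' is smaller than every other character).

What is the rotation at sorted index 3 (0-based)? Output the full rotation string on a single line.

All 8 rotations (rotation i = S[i:]+S[:i]):
  rot[0] = sttssts$
  rot[1] = ttssts$s
  rot[2] = tssts$st
  rot[3] = ssts$stt
  rot[4] = sts$stts
  rot[5] = ts$sttss
  rot[6] = s$sttsst
  rot[7] = $sttssts
Sorted (with $ < everything):
  sorted[0] = $sttssts
  sorted[1] = s$sttsst
  sorted[2] = ssts$stt
  sorted[3] = sts$stts
  sorted[4] = sttssts$
  sorted[5] = ts$sttss
  sorted[6] = tssts$st
  sorted[7] = ttssts$s
sorted[3] = sts$stts

Answer: sts$stts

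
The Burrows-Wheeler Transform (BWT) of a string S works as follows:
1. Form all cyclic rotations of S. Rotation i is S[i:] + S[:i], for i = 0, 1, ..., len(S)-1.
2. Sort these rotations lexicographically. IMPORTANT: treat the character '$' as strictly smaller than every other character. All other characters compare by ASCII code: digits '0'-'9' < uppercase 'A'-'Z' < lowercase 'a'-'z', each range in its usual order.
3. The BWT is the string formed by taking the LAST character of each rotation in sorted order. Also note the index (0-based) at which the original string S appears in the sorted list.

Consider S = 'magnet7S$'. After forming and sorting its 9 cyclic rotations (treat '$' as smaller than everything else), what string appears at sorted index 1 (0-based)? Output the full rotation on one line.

All 9 rotations (rotation i = S[i:]+S[:i]):
  rot[0] = magnet7S$
  rot[1] = agnet7S$m
  rot[2] = gnet7S$ma
  rot[3] = net7S$mag
  rot[4] = et7S$magn
  rot[5] = t7S$magne
  rot[6] = 7S$magnet
  rot[7] = S$magnet7
  rot[8] = $magnet7S
Sorted (with $ < everything):
  sorted[0] = $magnet7S
  sorted[1] = 7S$magnet
  sorted[2] = S$magnet7
  sorted[3] = agnet7S$m
  sorted[4] = et7S$magn
  sorted[5] = gnet7S$ma
  sorted[6] = magnet7S$
  sorted[7] = net7S$mag
  sorted[8] = t7S$magne
sorted[1] = 7S$magnet

Answer: 7S$magnet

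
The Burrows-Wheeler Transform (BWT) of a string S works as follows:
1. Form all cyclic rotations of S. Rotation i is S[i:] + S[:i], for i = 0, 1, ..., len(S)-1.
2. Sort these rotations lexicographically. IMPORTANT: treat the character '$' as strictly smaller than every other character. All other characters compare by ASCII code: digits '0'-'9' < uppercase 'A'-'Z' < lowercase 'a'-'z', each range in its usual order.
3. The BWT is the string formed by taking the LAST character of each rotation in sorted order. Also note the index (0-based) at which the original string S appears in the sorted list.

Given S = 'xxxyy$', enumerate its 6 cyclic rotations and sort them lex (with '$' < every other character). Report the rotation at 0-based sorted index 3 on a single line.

Answer: xyy$xx

Derivation:
All 6 rotations (rotation i = S[i:]+S[:i]):
  rot[0] = xxxyy$
  rot[1] = xxyy$x
  rot[2] = xyy$xx
  rot[3] = yy$xxx
  rot[4] = y$xxxy
  rot[5] = $xxxyy
Sorted (with $ < everything):
  sorted[0] = $xxxyy
  sorted[1] = xxxyy$
  sorted[2] = xxyy$x
  sorted[3] = xyy$xx
  sorted[4] = y$xxxy
  sorted[5] = yy$xxx
sorted[3] = xyy$xx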